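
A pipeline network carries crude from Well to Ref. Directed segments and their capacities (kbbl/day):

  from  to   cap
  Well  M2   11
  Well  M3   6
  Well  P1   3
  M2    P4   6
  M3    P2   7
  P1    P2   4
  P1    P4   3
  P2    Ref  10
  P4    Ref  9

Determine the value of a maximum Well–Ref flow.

Augment Well→M2→P4→Ref: bottleneck 6, flow now 6.
Augment Well→M3→P2→Ref: bottleneck 6, flow now 12.
Augment Well→P1→P2→Ref: bottleneck 3, flow now 15.
No augmenting path remains; maximum flow = 15.
In the residual graph, reachable from Well: {Well, M2}.
Min-cut edges: Well→M3 (6), Well→P1 (3), M2→P4 (6); capacity 6 + 3 + 6 = 15.
This cut is saturated, so no flow can exceed 15.

15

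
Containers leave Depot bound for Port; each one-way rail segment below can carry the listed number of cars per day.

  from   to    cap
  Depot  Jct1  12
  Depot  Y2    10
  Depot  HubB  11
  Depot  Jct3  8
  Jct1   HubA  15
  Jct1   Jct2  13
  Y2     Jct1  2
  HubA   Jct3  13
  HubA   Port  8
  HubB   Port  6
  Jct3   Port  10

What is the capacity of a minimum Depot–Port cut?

Augment Depot→HubB→Port: bottleneck 6, flow now 6.
Augment Depot→Jct3→Port: bottleneck 8, flow now 14.
Augment Depot→Jct1→HubA→Port: bottleneck 8, flow now 22.
Augment Depot→Jct1→HubA→Jct3→Port: bottleneck 2, flow now 24.
No augmenting path remains; maximum flow = 24.
By max-flow min-cut, the minimum cut capacity equals the max flow.
In the residual graph, reachable from Depot: {Depot, Jct1, Y2, HubA, HubB, Jct2, Jct3}.
Min-cut edges: HubA→Port (8), HubB→Port (6), Jct3→Port (10); capacity 8 + 6 + 10 = 24.

24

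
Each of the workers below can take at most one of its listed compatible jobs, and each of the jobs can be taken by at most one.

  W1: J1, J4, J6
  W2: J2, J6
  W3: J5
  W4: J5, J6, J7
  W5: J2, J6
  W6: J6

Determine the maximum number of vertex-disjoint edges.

Unit-capacity flow: source→left, listed edges, right→sink; max matching = max flow.
Augmenting path W1→J1 (+1); matched 1.
Augmenting path W2→J2 (+1); matched 2.
Augmenting path W3→J5 (+1); matched 3.
Augmenting path W4→J6 (+1); matched 4.
Augmenting path W5→J6→W4→J7 (+1); matched 5.
No augmenting path remains; maximum matching = 5.
König certificate: {W1, W3, W4, J2, J6} is a vertex cover of size 5 (every listed pair touches it), so no matching can be larger.

5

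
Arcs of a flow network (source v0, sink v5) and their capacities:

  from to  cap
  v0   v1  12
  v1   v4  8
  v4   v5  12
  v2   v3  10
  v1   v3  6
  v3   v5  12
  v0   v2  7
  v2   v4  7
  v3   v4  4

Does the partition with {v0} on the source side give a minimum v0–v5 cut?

Yes — it is a minimum cut (capacity 19).

Given cut capacity: 12 + 7 = 19.
Augment v0→v1→v3→v5: bottleneck 6, flow now 6.
Augment v0→v1→v4→v5: bottleneck 6, flow now 12.
Augment v0→v2→v3→v5: bottleneck 6, flow now 18.
Augment v0→v2→v4→v5: bottleneck 1, flow now 19.
No augmenting path remains; maximum flow = 19.
Cut capacity 19 equals the max flow, so it is a minimum cut.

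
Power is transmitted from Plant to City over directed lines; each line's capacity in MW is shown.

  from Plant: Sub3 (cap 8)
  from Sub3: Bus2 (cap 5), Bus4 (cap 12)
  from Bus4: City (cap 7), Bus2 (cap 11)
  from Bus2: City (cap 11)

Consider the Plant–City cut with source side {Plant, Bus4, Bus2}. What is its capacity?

Edges leaving {Plant, Bus4, Bus2}: Plant→Sub3 (8), Bus4→City (7), Bus2→City (11).
Cut capacity = 8 + 7 + 11 = 26.

26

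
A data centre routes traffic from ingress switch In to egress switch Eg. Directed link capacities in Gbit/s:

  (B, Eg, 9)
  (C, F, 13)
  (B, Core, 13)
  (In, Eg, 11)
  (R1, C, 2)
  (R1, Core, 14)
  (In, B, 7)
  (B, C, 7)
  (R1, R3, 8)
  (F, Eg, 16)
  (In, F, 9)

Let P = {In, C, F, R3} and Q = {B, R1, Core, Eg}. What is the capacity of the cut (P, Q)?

Edges leaving {In, C, F, R3}: In→B (7), In→Eg (11), F→Eg (16).
Cut capacity = 7 + 11 + 16 = 34.

34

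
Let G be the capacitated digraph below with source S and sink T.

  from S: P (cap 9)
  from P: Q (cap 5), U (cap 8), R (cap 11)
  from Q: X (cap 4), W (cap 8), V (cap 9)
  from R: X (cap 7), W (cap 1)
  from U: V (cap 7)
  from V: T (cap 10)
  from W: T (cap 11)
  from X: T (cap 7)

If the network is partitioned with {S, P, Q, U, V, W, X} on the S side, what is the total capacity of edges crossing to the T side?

39

Edges leaving {S, P, Q, U, V, W, X}: P→R (11), V→T (10), W→T (11), X→T (7).
Cut capacity = 11 + 10 + 11 + 7 = 39.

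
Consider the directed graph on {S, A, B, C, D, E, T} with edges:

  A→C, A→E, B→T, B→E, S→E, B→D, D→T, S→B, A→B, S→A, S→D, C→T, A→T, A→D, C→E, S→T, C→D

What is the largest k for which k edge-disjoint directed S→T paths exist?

Assign every edge capacity 1; by Menger, the answer equals the max flow.
Path S→T (+1); total 1.
Path S→A→T (+1); total 2.
Path S→B→T (+1); total 3.
Path S→D→T (+1); total 4.
No residual S→T path; max flow = 4.
Certifying cut of size 4: {S→A, S→B, S→D, S→T}.

4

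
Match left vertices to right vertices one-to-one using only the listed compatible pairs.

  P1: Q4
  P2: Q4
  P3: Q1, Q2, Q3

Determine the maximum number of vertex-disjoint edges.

Unit-capacity flow: source→left, listed edges, right→sink; max matching = max flow.
Augmenting path P1→Q4 (+1); matched 1.
Augmenting path P3→Q1 (+1); matched 2.
No augmenting path remains; maximum matching = 2.
König certificate: {P3, Q4} is a vertex cover of size 2 (every listed pair touches it), so no matching can be larger.

2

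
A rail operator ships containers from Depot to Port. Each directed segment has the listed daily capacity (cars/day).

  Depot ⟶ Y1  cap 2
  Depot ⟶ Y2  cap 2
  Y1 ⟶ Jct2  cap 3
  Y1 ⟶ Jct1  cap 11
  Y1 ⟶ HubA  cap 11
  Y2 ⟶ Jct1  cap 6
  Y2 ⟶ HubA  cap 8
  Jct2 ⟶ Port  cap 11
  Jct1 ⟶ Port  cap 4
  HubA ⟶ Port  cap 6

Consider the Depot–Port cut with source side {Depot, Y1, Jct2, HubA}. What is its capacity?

30

Edges leaving {Depot, Y1, Jct2, HubA}: Depot→Y2 (2), Y1→Jct1 (11), Jct2→Port (11), HubA→Port (6).
Cut capacity = 2 + 11 + 11 + 6 = 30.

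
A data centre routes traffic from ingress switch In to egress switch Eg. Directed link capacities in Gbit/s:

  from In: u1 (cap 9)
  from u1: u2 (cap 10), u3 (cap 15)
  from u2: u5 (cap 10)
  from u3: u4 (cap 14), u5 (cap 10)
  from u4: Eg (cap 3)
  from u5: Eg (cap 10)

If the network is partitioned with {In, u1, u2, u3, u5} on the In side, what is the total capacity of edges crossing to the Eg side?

24

Edges leaving {In, u1, u2, u3, u5}: u3→u4 (14), u5→Eg (10).
Cut capacity = 14 + 10 = 24.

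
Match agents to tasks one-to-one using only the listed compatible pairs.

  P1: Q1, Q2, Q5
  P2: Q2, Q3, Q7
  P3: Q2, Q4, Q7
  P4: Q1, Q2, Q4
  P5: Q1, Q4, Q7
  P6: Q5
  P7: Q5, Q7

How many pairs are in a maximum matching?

6

Unit-capacity flow: source→left, listed edges, right→sink; max matching = max flow.
Augmenting path P1→Q1 (+1); matched 1.
Augmenting path P2→Q2 (+1); matched 2.
Augmenting path P3→Q4 (+1); matched 3.
Augmenting path P5→Q7 (+1); matched 4.
Augmenting path P6→Q5 (+1); matched 5.
Augmenting path P4→Q2→P2→Q3 (+1); matched 6.
No augmenting path remains; maximum matching = 6.
König certificate: {P2, Q1, Q2, Q4, Q5, Q7} is a vertex cover of size 6 (every listed pair touches it), so no matching can be larger.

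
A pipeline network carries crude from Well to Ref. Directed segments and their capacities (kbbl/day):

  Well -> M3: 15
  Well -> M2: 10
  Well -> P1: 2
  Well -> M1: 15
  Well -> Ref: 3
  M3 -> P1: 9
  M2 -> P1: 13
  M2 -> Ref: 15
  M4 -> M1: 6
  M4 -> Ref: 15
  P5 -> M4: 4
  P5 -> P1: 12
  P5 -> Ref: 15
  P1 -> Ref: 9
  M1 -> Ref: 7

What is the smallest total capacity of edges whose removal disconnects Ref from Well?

Augment Well→Ref: bottleneck 3, flow now 3.
Augment Well→M2→Ref: bottleneck 10, flow now 13.
Augment Well→P1→Ref: bottleneck 2, flow now 15.
Augment Well→M1→Ref: bottleneck 7, flow now 22.
Augment Well→M3→P1→Ref: bottleneck 7, flow now 29.
No augmenting path remains; maximum flow = 29.
By max-flow min-cut, the minimum cut capacity equals the max flow.
In the residual graph, reachable from Well: {Well, M3, P1, M1}.
Min-cut edges: Well→M2 (10), Well→Ref (3), P1→Ref (9), M1→Ref (7); capacity 10 + 3 + 9 + 7 = 29.

29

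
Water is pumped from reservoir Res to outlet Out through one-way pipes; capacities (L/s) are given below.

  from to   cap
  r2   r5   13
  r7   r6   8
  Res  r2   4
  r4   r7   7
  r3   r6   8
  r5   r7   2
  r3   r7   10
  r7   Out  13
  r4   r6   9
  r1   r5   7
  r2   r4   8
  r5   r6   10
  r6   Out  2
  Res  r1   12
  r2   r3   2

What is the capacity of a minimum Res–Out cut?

8

Augment Res→r1→r5→r6→Out: bottleneck 2, flow now 2.
Augment Res→r1→r5→r7→Out: bottleneck 2, flow now 4.
Augment Res→r2→r3→r7→Out: bottleneck 2, flow now 6.
Augment Res→r2→r4→r7→Out: bottleneck 2, flow now 8.
No augmenting path remains; maximum flow = 8.
By max-flow min-cut, the minimum cut capacity equals the max flow.
In the residual graph, reachable from Res: {Res, r1, r5, r6}.
Min-cut edges: Res→r2 (4), r5→r7 (2), r6→Out (2); capacity 4 + 2 + 2 = 8.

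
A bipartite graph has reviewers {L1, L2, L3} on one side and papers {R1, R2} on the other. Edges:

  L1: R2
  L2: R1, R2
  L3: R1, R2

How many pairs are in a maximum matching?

Unit-capacity flow: source→left, listed edges, right→sink; max matching = max flow.
Augmenting path L1→R2 (+1); matched 1.
Augmenting path L2→R1 (+1); matched 2.
No augmenting path remains; maximum matching = 2.
König certificate: {R1, R2} is a vertex cover of size 2 (every listed pair touches it), so no matching can be larger.

2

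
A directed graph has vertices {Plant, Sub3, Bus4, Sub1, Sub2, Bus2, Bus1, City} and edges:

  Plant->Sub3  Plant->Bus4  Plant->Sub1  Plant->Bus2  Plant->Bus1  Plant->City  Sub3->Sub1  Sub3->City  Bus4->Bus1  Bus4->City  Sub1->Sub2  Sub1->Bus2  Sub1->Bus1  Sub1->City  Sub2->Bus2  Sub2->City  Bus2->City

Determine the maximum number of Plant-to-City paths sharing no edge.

Assign every edge capacity 1; by Menger, the answer equals the max flow.
Path Plant→City (+1); total 1.
Path Plant→Sub3→City (+1); total 2.
Path Plant→Bus4→City (+1); total 3.
Path Plant→Sub1→City (+1); total 4.
Path Plant→Bus2→City (+1); total 5.
No residual Plant→City path; max flow = 5.
Certifying cut of size 5: {Plant→Bus2, Plant→Bus4, Plant→City, Plant→Sub1, Plant→Sub3}.

5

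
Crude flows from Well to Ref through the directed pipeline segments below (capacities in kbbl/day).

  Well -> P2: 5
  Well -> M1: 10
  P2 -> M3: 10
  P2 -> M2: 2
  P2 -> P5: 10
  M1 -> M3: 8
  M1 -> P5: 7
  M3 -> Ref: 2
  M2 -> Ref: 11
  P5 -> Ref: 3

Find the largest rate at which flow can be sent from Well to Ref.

Augment Well→P2→M3→Ref: bottleneck 2, flow now 2.
Augment Well→P2→M2→Ref: bottleneck 2, flow now 4.
Augment Well→P2→P5→Ref: bottleneck 1, flow now 5.
Augment Well→M1→P5→Ref: bottleneck 2, flow now 7.
No augmenting path remains; maximum flow = 7.
In the residual graph, reachable from Well: {Well, P2, M1, M3, P5}.
Min-cut edges: P2→M2 (2), M3→Ref (2), P5→Ref (3); capacity 2 + 2 + 3 = 7.
This cut is saturated, so no flow can exceed 7.

7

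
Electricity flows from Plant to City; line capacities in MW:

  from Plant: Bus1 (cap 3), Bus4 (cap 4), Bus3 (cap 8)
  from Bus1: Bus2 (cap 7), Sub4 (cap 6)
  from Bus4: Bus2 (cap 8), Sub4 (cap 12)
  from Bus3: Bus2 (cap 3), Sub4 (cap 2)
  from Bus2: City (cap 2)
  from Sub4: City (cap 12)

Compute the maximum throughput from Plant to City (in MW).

Augment Plant→Bus1→Bus2→City: bottleneck 2, flow now 2.
Augment Plant→Bus1→Sub4→City: bottleneck 1, flow now 3.
Augment Plant→Bus4→Sub4→City: bottleneck 4, flow now 7.
Augment Plant→Bus3→Sub4→City: bottleneck 2, flow now 9.
Augment Plant→Bus3→Bus2→Bus1→Sub4→City: bottleneck 2, flow now 11. (uses reverse residual edge)
No augmenting path remains; maximum flow = 11.
In the residual graph, reachable from Plant: {Plant, Bus3, Bus2}.
Min-cut edges: Plant→Bus1 (3), Plant→Bus4 (4), Bus3→Sub4 (2), Bus2→City (2); capacity 3 + 4 + 2 + 2 = 11.
This cut is saturated, so no flow can exceed 11.

11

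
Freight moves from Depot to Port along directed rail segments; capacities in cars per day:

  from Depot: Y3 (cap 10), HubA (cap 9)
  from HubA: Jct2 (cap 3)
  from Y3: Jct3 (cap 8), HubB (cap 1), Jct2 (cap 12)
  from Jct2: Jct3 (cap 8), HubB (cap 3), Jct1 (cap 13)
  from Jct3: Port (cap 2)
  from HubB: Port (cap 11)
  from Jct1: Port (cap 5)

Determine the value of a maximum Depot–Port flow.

Augment Depot→Y3→Jct3→Port: bottleneck 2, flow now 2.
Augment Depot→Y3→HubB→Port: bottleneck 1, flow now 3.
Augment Depot→HubA→Jct2→HubB→Port: bottleneck 3, flow now 6.
Augment Depot→Y3→Jct2→Jct1→Port: bottleneck 5, flow now 11.
No augmenting path remains; maximum flow = 11.
In the residual graph, reachable from Depot: {Depot, HubA, Y3, Jct2, Jct3, Jct1}.
Min-cut edges: Y3→HubB (1), Jct2→HubB (3), Jct3→Port (2), Jct1→Port (5); capacity 1 + 3 + 2 + 5 = 11.
This cut is saturated, so no flow can exceed 11.

11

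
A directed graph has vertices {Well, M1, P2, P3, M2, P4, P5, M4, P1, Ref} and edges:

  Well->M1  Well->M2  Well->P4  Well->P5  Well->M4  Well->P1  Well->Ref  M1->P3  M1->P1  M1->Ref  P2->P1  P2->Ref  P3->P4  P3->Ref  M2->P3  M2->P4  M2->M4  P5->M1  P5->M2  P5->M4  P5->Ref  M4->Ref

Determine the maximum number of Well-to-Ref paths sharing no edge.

Assign every edge capacity 1; by Menger, the answer equals the max flow.
Path Well→Ref (+1); total 1.
Path Well→M1→Ref (+1); total 2.
Path Well→P5→Ref (+1); total 3.
Path Well→M4→Ref (+1); total 4.
Path Well→M2→P3→Ref (+1); total 5.
No residual Well→Ref path; max flow = 5.
Certifying cut of size 5: {Well→M1, Well→M2, Well→M4, Well→P5, Well→Ref}.

5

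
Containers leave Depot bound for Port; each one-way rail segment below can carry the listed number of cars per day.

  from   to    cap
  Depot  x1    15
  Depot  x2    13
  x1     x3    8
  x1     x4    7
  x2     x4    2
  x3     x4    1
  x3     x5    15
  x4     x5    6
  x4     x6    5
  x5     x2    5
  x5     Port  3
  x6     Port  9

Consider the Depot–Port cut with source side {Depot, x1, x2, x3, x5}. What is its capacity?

13

Edges leaving {Depot, x1, x2, x3, x5}: x1→x4 (7), x2→x4 (2), x3→x4 (1), x5→Port (3).
Cut capacity = 7 + 2 + 1 + 3 = 13.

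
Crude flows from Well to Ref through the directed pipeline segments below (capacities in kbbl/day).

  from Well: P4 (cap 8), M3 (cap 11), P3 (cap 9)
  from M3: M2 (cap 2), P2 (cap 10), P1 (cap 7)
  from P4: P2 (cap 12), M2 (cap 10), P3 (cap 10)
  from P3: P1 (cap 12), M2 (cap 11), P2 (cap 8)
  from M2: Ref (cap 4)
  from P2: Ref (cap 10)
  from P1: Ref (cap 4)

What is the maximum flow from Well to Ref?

18

Augment Well→M3→M2→Ref: bottleneck 2, flow now 2.
Augment Well→M3→P2→Ref: bottleneck 9, flow now 11.
Augment Well→P4→M2→Ref: bottleneck 2, flow now 13.
Augment Well→P4→P2→Ref: bottleneck 1, flow now 14.
Augment Well→P3→P1→Ref: bottleneck 4, flow now 18.
No augmenting path remains; maximum flow = 18.
In the residual graph, reachable from Well: {Well, M3, P4, P3, M2, P2, P1}.
Min-cut edges: M2→Ref (4), P2→Ref (10), P1→Ref (4); capacity 4 + 10 + 4 = 18.
This cut is saturated, so no flow can exceed 18.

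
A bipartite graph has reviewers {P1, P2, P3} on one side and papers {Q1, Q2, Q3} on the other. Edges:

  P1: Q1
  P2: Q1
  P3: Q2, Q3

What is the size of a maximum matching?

Unit-capacity flow: source→left, listed edges, right→sink; max matching = max flow.
Augmenting path P1→Q1 (+1); matched 1.
Augmenting path P3→Q2 (+1); matched 2.
No augmenting path remains; maximum matching = 2.
König certificate: {P3, Q1} is a vertex cover of size 2 (every listed pair touches it), so no matching can be larger.

2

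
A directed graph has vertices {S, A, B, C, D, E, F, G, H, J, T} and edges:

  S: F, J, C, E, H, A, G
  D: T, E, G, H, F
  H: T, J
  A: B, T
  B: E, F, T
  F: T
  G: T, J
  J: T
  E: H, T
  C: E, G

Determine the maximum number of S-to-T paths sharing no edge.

6

Assign every edge capacity 1; by Menger, the answer equals the max flow.
Path S→A→T (+1); total 1.
Path S→E→T (+1); total 2.
Path S→F→T (+1); total 3.
Path S→G→T (+1); total 4.
Path S→H→T (+1); total 5.
Path S→J→T (+1); total 6.
No residual S→T path; max flow = 6.
Certifying cut of size 6: {E→T, G→T, H→T, J→T, S→A, S→F}.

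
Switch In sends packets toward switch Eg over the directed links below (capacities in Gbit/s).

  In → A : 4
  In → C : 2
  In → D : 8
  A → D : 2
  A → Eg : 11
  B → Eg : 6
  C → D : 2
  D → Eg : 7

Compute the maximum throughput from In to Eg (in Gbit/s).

Augment In→A→Eg: bottleneck 4, flow now 4.
Augment In→D→Eg: bottleneck 7, flow now 11.
No augmenting path remains; maximum flow = 11.
In the residual graph, reachable from In: {In, C, D}.
Min-cut edges: In→A (4), D→Eg (7); capacity 4 + 7 = 11.
This cut is saturated, so no flow can exceed 11.

11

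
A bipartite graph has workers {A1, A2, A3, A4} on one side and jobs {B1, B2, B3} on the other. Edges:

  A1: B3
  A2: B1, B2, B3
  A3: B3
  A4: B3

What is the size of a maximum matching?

2

Unit-capacity flow: source→left, listed edges, right→sink; max matching = max flow.
Augmenting path A1→B3 (+1); matched 1.
Augmenting path A2→B1 (+1); matched 2.
No augmenting path remains; maximum matching = 2.
König certificate: {A2, B3} is a vertex cover of size 2 (every listed pair touches it), so no matching can be larger.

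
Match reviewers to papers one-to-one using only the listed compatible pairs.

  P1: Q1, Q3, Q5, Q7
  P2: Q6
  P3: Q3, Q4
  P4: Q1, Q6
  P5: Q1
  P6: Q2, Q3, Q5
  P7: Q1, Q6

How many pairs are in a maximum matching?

Unit-capacity flow: source→left, listed edges, right→sink; max matching = max flow.
Augmenting path P1→Q1 (+1); matched 1.
Augmenting path P2→Q6 (+1); matched 2.
Augmenting path P3→Q3 (+1); matched 3.
Augmenting path P6→Q2 (+1); matched 4.
Augmenting path P4→Q1→P1→Q5 (+1); matched 5.
No augmenting path remains; maximum matching = 5.
König certificate: {P1, P3, P6, Q1, Q6} is a vertex cover of size 5 (every listed pair touches it), so no matching can be larger.

5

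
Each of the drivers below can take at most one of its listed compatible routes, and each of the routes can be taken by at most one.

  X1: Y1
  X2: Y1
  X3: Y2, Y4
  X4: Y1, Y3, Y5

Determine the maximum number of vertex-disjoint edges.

Unit-capacity flow: source→left, listed edges, right→sink; max matching = max flow.
Augmenting path X1→Y1 (+1); matched 1.
Augmenting path X3→Y2 (+1); matched 2.
Augmenting path X4→Y3 (+1); matched 3.
No augmenting path remains; maximum matching = 3.
König certificate: {X3, X4, Y1} is a vertex cover of size 3 (every listed pair touches it), so no matching can be larger.

3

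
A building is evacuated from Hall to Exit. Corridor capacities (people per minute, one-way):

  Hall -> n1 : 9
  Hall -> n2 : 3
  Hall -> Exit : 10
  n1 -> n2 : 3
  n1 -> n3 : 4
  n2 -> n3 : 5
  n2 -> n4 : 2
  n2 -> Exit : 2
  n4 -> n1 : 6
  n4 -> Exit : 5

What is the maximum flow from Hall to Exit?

14

Augment Hall→Exit: bottleneck 10, flow now 10.
Augment Hall→n2→Exit: bottleneck 2, flow now 12.
Augment Hall→n2→n4→Exit: bottleneck 1, flow now 13.
Augment Hall→n1→n2→n4→Exit: bottleneck 1, flow now 14.
No augmenting path remains; maximum flow = 14.
In the residual graph, reachable from Hall: {Hall, n1, n2, n3}.
Min-cut edges: Hall→Exit (10), n2→n4 (2), n2→Exit (2); capacity 10 + 2 + 2 = 14.
This cut is saturated, so no flow can exceed 14.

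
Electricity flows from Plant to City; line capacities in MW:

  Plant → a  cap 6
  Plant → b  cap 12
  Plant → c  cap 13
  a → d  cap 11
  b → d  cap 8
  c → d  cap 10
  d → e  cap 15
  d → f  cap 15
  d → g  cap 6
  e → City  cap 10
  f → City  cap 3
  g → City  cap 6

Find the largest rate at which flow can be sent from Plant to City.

Augment Plant→a→d→e→City: bottleneck 6, flow now 6.
Augment Plant→b→d→e→City: bottleneck 4, flow now 10.
Augment Plant→b→d→f→City: bottleneck 3, flow now 13.
Augment Plant→b→d→g→City: bottleneck 1, flow now 14.
Augment Plant→c→d→g→City: bottleneck 5, flow now 19.
No augmenting path remains; maximum flow = 19.
In the residual graph, reachable from Plant: {Plant, a, b, c, d, e, f}.
Min-cut edges: d→g (6), e→City (10), f→City (3); capacity 6 + 10 + 3 = 19.
This cut is saturated, so no flow can exceed 19.

19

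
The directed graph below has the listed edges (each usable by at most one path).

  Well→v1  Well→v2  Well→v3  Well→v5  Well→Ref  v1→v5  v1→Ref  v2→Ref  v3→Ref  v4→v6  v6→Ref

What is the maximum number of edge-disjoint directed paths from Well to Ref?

4

Assign every edge capacity 1; by Menger, the answer equals the max flow.
Path Well→Ref (+1); total 1.
Path Well→v1→Ref (+1); total 2.
Path Well→v2→Ref (+1); total 3.
Path Well→v3→Ref (+1); total 4.
No residual Well→Ref path; max flow = 4.
Certifying cut of size 4: {Well→Ref, Well→v1, Well→v2, Well→v3}.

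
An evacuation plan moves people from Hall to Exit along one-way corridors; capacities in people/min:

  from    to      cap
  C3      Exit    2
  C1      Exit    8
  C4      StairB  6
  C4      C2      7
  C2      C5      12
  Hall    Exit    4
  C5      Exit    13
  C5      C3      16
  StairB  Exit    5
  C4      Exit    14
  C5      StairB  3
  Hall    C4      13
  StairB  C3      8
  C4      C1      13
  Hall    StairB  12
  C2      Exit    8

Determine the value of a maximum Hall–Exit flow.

Augment Hall→Exit: bottleneck 4, flow now 4.
Augment Hall→C4→Exit: bottleneck 13, flow now 17.
Augment Hall→StairB→Exit: bottleneck 5, flow now 22.
Augment Hall→StairB→C3→Exit: bottleneck 2, flow now 24.
No augmenting path remains; maximum flow = 24.
In the residual graph, reachable from Hall: {Hall, StairB, C3}.
Min-cut edges: Hall→C4 (13), Hall→Exit (4), StairB→Exit (5), C3→Exit (2); capacity 13 + 4 + 5 + 2 = 24.
This cut is saturated, so no flow can exceed 24.

24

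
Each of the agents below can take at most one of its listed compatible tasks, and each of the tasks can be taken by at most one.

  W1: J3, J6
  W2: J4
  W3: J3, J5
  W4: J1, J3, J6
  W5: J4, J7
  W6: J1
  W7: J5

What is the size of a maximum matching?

6

Unit-capacity flow: source→left, listed edges, right→sink; max matching = max flow.
Augmenting path W1→J3 (+1); matched 1.
Augmenting path W2→J4 (+1); matched 2.
Augmenting path W3→J5 (+1); matched 3.
Augmenting path W4→J1 (+1); matched 4.
Augmenting path W5→J7 (+1); matched 5.
Augmenting path W6→J1→W4→J6 (+1); matched 6.
No augmenting path remains; maximum matching = 6.
König certificate: {W2, W5, J1, J3, J5, J6} is a vertex cover of size 6 (every listed pair touches it), so no matching can be larger.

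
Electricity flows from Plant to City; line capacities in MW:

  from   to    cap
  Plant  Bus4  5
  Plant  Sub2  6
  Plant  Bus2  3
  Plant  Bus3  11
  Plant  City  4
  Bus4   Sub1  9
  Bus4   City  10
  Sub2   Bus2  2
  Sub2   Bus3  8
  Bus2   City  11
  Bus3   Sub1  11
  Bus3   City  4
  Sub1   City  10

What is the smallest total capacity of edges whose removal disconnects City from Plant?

28

Augment Plant→City: bottleneck 4, flow now 4.
Augment Plant→Bus4→City: bottleneck 5, flow now 9.
Augment Plant→Bus2→City: bottleneck 3, flow now 12.
Augment Plant→Bus3→City: bottleneck 4, flow now 16.
Augment Plant→Sub2→Bus2→City: bottleneck 2, flow now 18.
Augment Plant→Bus3→Sub1→City: bottleneck 7, flow now 25.
Augment Plant→Sub2→Bus3→Sub1→City: bottleneck 3, flow now 28.
No augmenting path remains; maximum flow = 28.
By max-flow min-cut, the minimum cut capacity equals the max flow.
In the residual graph, reachable from Plant: {Plant, Sub2, Bus3, Sub1}.
Min-cut edges: Plant→Bus4 (5), Plant→Bus2 (3), Plant→City (4), Sub2→Bus2 (2), Bus3→City (4), Sub1→City (10); capacity 5 + 3 + 4 + 2 + 4 + 10 = 28.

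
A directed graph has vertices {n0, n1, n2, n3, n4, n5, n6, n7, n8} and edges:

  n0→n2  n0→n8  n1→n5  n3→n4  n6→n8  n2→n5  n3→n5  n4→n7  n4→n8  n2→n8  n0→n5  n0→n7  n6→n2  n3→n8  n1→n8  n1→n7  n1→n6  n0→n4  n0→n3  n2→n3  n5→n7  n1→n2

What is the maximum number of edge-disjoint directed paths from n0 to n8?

4

Assign every edge capacity 1; by Menger, the answer equals the max flow.
Path n0→n8 (+1); total 1.
Path n0→n2→n8 (+1); total 2.
Path n0→n3→n8 (+1); total 3.
Path n0→n4→n8 (+1); total 4.
No residual n0→n8 path; max flow = 4.
Certifying cut of size 4: {n0→n2, n0→n3, n0→n4, n0→n8}.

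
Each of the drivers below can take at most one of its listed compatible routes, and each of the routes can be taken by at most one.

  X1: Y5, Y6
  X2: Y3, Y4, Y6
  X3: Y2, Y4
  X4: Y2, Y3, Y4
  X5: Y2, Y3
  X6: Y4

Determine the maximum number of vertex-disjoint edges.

Unit-capacity flow: source→left, listed edges, right→sink; max matching = max flow.
Augmenting path X1→Y5 (+1); matched 1.
Augmenting path X2→Y3 (+1); matched 2.
Augmenting path X3→Y2 (+1); matched 3.
Augmenting path X4→Y4 (+1); matched 4.
Augmenting path X5→Y3→X2→Y6 (+1); matched 5.
No augmenting path remains; maximum matching = 5.
König certificate: {X1, X2, Y2, Y3, Y4} is a vertex cover of size 5 (every listed pair touches it), so no matching can be larger.

5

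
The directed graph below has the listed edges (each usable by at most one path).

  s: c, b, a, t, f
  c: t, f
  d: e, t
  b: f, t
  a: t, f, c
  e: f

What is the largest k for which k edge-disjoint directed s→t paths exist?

4

Assign every edge capacity 1; by Menger, the answer equals the max flow.
Path s→t (+1); total 1.
Path s→a→t (+1); total 2.
Path s→b→t (+1); total 3.
Path s→c→t (+1); total 4.
No residual s→t path; max flow = 4.
Certifying cut of size 4: {s→a, s→b, s→c, s→t}.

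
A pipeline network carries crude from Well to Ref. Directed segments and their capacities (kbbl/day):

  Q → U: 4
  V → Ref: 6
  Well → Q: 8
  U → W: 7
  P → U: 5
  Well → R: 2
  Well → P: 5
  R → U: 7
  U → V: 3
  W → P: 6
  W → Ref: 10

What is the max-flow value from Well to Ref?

Augment Well→P→U→V→Ref: bottleneck 3, flow now 3.
Augment Well→P→U→W→Ref: bottleneck 2, flow now 5.
Augment Well→Q→U→W→Ref: bottleneck 4, flow now 9.
Augment Well→R→U→W→Ref: bottleneck 1, flow now 10.
No augmenting path remains; maximum flow = 10.
In the residual graph, reachable from Well: {Well, P, Q, R, U}.
Min-cut edges: U→V (3), U→W (7); capacity 3 + 7 = 10.
This cut is saturated, so no flow can exceed 10.

10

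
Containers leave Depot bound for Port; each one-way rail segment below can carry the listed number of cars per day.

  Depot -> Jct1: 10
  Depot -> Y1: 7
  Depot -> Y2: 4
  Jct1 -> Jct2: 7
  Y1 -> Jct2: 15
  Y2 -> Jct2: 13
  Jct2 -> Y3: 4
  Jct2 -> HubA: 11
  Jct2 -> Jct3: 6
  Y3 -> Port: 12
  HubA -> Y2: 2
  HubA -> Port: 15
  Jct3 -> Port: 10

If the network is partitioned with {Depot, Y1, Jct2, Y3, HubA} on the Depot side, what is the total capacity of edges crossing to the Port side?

Edges leaving {Depot, Y1, Jct2, Y3, HubA}: Depot→Jct1 (10), Depot→Y2 (4), Jct2→Jct3 (6), Y3→Port (12), HubA→Y2 (2), HubA→Port (15).
Cut capacity = 10 + 4 + 6 + 12 + 2 + 15 = 49.

49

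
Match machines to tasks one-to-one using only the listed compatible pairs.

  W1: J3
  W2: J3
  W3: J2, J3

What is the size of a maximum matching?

Unit-capacity flow: source→left, listed edges, right→sink; max matching = max flow.
Augmenting path W1→J3 (+1); matched 1.
Augmenting path W3→J2 (+1); matched 2.
No augmenting path remains; maximum matching = 2.
König certificate: {W3, J3} is a vertex cover of size 2 (every listed pair touches it), so no matching can be larger.

2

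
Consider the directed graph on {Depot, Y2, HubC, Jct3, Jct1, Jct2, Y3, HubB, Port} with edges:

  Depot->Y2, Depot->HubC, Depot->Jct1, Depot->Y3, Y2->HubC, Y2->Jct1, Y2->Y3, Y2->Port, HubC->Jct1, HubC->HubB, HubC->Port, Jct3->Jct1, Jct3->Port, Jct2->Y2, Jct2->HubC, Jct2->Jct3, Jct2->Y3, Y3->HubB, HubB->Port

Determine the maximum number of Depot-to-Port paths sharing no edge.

Assign every edge capacity 1; by Menger, the answer equals the max flow.
Path Depot→Y2→Port (+1); total 1.
Path Depot→HubC→Port (+1); total 2.
Path Depot→Y3→HubB→Port (+1); total 3.
No residual Depot→Port path; max flow = 3.
Certifying cut of size 3: {Depot→HubC, Depot→Y2, Depot→Y3}.

3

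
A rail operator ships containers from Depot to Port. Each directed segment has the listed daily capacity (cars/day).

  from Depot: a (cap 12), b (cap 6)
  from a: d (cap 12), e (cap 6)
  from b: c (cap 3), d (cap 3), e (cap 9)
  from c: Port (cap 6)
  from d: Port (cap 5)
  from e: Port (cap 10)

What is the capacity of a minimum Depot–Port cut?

17

Augment Depot→a→d→Port: bottleneck 5, flow now 5.
Augment Depot→a→e→Port: bottleneck 6, flow now 11.
Augment Depot→b→c→Port: bottleneck 3, flow now 14.
Augment Depot→b→e→Port: bottleneck 3, flow now 17.
No augmenting path remains; maximum flow = 17.
By max-flow min-cut, the minimum cut capacity equals the max flow.
In the residual graph, reachable from Depot: {Depot, a, d}.
Min-cut edges: Depot→b (6), a→e (6), d→Port (5); capacity 6 + 6 + 5 = 17.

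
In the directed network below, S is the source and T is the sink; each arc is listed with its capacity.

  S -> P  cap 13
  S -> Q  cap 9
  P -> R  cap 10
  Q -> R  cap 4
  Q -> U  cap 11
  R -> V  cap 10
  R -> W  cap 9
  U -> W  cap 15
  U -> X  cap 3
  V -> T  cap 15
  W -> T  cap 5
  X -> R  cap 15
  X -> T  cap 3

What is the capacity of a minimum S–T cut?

18

Augment S→P→R→V→T: bottleneck 10, flow now 10.
Augment S→Q→R→W→T: bottleneck 4, flow now 14.
Augment S→Q→U→W→T: bottleneck 1, flow now 15.
Augment S→Q→U→X→T: bottleneck 3, flow now 18.
No augmenting path remains; maximum flow = 18.
By max-flow min-cut, the minimum cut capacity equals the max flow.
In the residual graph, reachable from S: {S, P, Q, R, U, W}.
Min-cut edges: R→V (10), U→X (3), W→T (5); capacity 10 + 3 + 5 = 18.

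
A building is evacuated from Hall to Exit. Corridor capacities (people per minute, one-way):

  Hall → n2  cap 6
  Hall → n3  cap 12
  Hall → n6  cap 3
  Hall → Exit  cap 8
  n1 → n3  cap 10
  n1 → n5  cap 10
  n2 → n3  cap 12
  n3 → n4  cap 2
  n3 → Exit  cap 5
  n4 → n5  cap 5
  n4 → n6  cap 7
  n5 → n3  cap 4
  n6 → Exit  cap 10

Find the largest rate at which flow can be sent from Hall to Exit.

18

Augment Hall→Exit: bottleneck 8, flow now 8.
Augment Hall→n3→Exit: bottleneck 5, flow now 13.
Augment Hall→n6→Exit: bottleneck 3, flow now 16.
Augment Hall→n3→n4→n6→Exit: bottleneck 2, flow now 18.
No augmenting path remains; maximum flow = 18.
In the residual graph, reachable from Hall: {Hall, n2, n3}.
Min-cut edges: Hall→n6 (3), Hall→Exit (8), n3→n4 (2), n3→Exit (5); capacity 3 + 8 + 2 + 5 = 18.
This cut is saturated, so no flow can exceed 18.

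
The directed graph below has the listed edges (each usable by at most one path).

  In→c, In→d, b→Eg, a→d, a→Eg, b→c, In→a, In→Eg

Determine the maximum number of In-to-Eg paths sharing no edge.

Assign every edge capacity 1; by Menger, the answer equals the max flow.
Path In→Eg (+1); total 1.
Path In→a→Eg (+1); total 2.
No residual In→Eg path; max flow = 2.
Certifying cut of size 2: {In→Eg, In→a}.

2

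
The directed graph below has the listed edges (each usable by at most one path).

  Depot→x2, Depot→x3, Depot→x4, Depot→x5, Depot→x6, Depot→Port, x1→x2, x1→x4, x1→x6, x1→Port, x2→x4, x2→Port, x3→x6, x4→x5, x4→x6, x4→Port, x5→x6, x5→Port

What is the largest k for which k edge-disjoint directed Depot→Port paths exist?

4

Assign every edge capacity 1; by Menger, the answer equals the max flow.
Path Depot→Port (+1); total 1.
Path Depot→x2→Port (+1); total 2.
Path Depot→x4→Port (+1); total 3.
Path Depot→x5→Port (+1); total 4.
No residual Depot→Port path; max flow = 4.
Certifying cut of size 4: {Depot→Port, Depot→x2, Depot→x4, Depot→x5}.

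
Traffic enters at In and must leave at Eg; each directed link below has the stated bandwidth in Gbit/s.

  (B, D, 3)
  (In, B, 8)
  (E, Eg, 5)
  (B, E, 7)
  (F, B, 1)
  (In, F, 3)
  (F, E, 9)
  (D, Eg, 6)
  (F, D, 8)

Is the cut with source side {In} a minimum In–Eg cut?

Yes — it is a minimum cut (capacity 11).

Given cut capacity: 8 + 3 = 11.
Augment In→B→E→Eg: bottleneck 5, flow now 5.
Augment In→B→D→Eg: bottleneck 3, flow now 8.
Augment In→F→D→Eg: bottleneck 3, flow now 11.
No augmenting path remains; maximum flow = 11.
Cut capacity 11 equals the max flow, so it is a minimum cut.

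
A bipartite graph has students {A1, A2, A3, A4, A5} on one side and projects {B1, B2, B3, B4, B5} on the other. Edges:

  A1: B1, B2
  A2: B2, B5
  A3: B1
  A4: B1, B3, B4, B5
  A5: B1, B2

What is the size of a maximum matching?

4

Unit-capacity flow: source→left, listed edges, right→sink; max matching = max flow.
Augmenting path A1→B1 (+1); matched 1.
Augmenting path A2→B2 (+1); matched 2.
Augmenting path A4→B3 (+1); matched 3.
Augmenting path A5→B2→A2→B5 (+1); matched 4.
No augmenting path remains; maximum matching = 4.
König certificate: {A2, A4, B1, B2} is a vertex cover of size 4 (every listed pair touches it), so no matching can be larger.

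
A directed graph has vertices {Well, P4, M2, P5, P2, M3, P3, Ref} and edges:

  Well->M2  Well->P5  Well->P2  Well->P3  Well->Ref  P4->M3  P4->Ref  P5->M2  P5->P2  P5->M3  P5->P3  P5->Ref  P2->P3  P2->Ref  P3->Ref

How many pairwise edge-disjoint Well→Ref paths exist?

4

Assign every edge capacity 1; by Menger, the answer equals the max flow.
Path Well→Ref (+1); total 1.
Path Well→P5→Ref (+1); total 2.
Path Well→P2→Ref (+1); total 3.
Path Well→P3→Ref (+1); total 4.
No residual Well→Ref path; max flow = 4.
Certifying cut of size 4: {Well→P2, Well→P3, Well→P5, Well→Ref}.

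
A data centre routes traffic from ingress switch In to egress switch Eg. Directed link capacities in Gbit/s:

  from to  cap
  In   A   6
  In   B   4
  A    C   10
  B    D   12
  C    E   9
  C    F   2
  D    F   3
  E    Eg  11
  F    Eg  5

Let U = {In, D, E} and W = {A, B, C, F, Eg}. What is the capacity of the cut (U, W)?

Edges leaving {In, D, E}: In→A (6), In→B (4), D→F (3), E→Eg (11).
Cut capacity = 6 + 4 + 3 + 11 = 24.

24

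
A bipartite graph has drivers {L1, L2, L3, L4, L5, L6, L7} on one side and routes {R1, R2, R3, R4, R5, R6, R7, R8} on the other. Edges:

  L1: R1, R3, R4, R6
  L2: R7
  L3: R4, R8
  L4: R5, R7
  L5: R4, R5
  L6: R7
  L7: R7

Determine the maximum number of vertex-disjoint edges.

Unit-capacity flow: source→left, listed edges, right→sink; max matching = max flow.
Augmenting path L1→R1 (+1); matched 1.
Augmenting path L2→R7 (+1); matched 2.
Augmenting path L3→R4 (+1); matched 3.
Augmenting path L4→R5 (+1); matched 4.
Augmenting path L5→R4→L3→R8 (+1); matched 5.
No augmenting path remains; maximum matching = 5.
König certificate: {L1, L3, L4, L5, R7} is a vertex cover of size 5 (every listed pair touches it), so no matching can be larger.

5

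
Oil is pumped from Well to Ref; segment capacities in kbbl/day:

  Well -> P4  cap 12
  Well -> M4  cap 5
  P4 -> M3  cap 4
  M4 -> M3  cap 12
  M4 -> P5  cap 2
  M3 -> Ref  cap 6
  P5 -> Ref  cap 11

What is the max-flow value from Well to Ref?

Augment Well→P4→M3→Ref: bottleneck 4, flow now 4.
Augment Well→M4→M3→Ref: bottleneck 2, flow now 6.
Augment Well→M4→P5→Ref: bottleneck 2, flow now 8.
No augmenting path remains; maximum flow = 8.
In the residual graph, reachable from Well: {Well, P4, M4, M3}.
Min-cut edges: M4→P5 (2), M3→Ref (6); capacity 2 + 6 = 8.
This cut is saturated, so no flow can exceed 8.

8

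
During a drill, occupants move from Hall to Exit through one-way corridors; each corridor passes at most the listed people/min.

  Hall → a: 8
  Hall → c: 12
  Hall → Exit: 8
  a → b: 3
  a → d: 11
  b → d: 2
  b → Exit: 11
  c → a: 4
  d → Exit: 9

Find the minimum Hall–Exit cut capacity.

Augment Hall→Exit: bottleneck 8, flow now 8.
Augment Hall→a→b→Exit: bottleneck 3, flow now 11.
Augment Hall→a→d→Exit: bottleneck 5, flow now 16.
Augment Hall→c→a→d→Exit: bottleneck 4, flow now 20.
No augmenting path remains; maximum flow = 20.
By max-flow min-cut, the minimum cut capacity equals the max flow.
In the residual graph, reachable from Hall: {Hall, c}.
Min-cut edges: Hall→a (8), Hall→Exit (8), c→a (4); capacity 8 + 8 + 4 = 20.

20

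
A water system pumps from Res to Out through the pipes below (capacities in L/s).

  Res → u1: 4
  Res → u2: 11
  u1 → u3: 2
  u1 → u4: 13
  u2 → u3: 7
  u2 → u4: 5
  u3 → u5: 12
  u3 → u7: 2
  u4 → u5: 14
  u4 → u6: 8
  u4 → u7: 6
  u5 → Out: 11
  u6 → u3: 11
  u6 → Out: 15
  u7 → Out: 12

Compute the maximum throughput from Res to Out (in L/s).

Augment Res→u1→u3→u5→Out: bottleneck 2, flow now 2.
Augment Res→u1→u4→u5→Out: bottleneck 2, flow now 4.
Augment Res→u2→u3→u5→Out: bottleneck 7, flow now 11.
Augment Res→u2→u4→u6→Out: bottleneck 4, flow now 15.
No augmenting path remains; maximum flow = 15.
In the residual graph, reachable from Res: {Res}.
Min-cut edges: Res→u1 (4), Res→u2 (11); capacity 4 + 11 = 15.
This cut is saturated, so no flow can exceed 15.

15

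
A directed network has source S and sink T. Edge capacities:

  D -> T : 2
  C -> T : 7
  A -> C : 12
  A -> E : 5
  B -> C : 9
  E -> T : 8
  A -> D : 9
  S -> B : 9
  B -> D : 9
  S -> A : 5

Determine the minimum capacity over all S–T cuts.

14

Augment S→A→C→T: bottleneck 5, flow now 5.
Augment S→B→C→T: bottleneck 2, flow now 7.
Augment S→B→D→T: bottleneck 2, flow now 9.
Augment S→B→C→A→E→T: bottleneck 5, flow now 14. (uses reverse residual edge)
No augmenting path remains; maximum flow = 14.
By max-flow min-cut, the minimum cut capacity equals the max flow.
In the residual graph, reachable from S: {S}.
Min-cut edges: S→A (5), S→B (9); capacity 5 + 9 = 14.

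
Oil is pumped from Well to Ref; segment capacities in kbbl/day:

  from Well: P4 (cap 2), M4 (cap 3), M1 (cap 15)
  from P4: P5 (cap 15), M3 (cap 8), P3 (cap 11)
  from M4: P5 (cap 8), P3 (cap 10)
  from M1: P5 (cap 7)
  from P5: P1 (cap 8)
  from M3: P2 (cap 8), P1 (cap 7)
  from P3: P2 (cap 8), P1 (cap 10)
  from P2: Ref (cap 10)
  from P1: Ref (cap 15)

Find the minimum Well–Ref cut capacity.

Augment Well→P4→P5→P1→Ref: bottleneck 2, flow now 2.
Augment Well→M4→P5→P1→Ref: bottleneck 3, flow now 5.
Augment Well→M1→P5→P1→Ref: bottleneck 3, flow now 8.
Augment Well→M1→P5→P4→M3→P2→Ref: bottleneck 2, flow now 10. (uses reverse residual edge)
Augment Well→M1→P5→M4→P3→P2→Ref: bottleneck 2, flow now 12. (uses reverse residual edge)
No augmenting path remains; maximum flow = 12.
By max-flow min-cut, the minimum cut capacity equals the max flow.
In the residual graph, reachable from Well: {Well, M1}.
Min-cut edges: Well→P4 (2), Well→M4 (3), M1→P5 (7); capacity 2 + 3 + 7 = 12.

12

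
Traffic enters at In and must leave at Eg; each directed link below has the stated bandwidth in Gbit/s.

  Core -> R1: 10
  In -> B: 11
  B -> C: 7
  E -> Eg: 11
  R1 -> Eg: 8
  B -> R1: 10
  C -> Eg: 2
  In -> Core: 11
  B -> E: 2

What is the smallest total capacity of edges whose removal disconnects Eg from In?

12

Augment In→Core→R1→Eg: bottleneck 8, flow now 8.
Augment In→B→C→Eg: bottleneck 2, flow now 10.
Augment In→B→E→Eg: bottleneck 2, flow now 12.
No augmenting path remains; maximum flow = 12.
By max-flow min-cut, the minimum cut capacity equals the max flow.
In the residual graph, reachable from In: {In, Core, B, C, R1}.
Min-cut edges: B→E (2), C→Eg (2), R1→Eg (8); capacity 2 + 2 + 8 = 12.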